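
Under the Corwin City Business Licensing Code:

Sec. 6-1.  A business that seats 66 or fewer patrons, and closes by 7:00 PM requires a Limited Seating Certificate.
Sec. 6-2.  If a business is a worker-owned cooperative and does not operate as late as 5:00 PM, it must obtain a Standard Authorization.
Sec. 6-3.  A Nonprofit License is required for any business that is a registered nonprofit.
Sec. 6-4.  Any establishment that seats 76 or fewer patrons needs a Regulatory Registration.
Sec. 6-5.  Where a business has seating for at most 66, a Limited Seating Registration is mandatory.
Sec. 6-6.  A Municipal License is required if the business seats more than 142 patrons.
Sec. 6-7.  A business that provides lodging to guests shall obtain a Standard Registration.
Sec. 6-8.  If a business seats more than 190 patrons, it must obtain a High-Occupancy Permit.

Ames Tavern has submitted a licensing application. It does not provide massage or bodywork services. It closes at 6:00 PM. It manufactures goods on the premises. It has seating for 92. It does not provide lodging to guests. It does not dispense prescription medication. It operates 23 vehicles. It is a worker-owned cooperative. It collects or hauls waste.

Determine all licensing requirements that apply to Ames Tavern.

Sec. 6-1. seating 92 > 66; closes 6:00 PM, at/before 7:00 PM → Limited Seating Certificate not required.
Sec. 6-2. is a worker-owned cooperative; closes 6:00 PM, after 5:00 PM → Standard Authorization not required.
Sec. 6-3. is a worker-owned cooperative (not: is a registered nonprofit) → Nonprofit License not required.
Sec. 6-4. seating 92 > 76 → Regulatory Registration not required.
Sec. 6-5. seating 92 > 66 → Limited Seating Registration not required.
Sec. 6-6. seating 92 ≤ 142 → Municipal License not required.
Sec. 6-7. does not provide lodging to guests → Standard Registration not required.
Sec. 6-8. seating 92 ≤ 190 → High-Occupancy Permit not required.

None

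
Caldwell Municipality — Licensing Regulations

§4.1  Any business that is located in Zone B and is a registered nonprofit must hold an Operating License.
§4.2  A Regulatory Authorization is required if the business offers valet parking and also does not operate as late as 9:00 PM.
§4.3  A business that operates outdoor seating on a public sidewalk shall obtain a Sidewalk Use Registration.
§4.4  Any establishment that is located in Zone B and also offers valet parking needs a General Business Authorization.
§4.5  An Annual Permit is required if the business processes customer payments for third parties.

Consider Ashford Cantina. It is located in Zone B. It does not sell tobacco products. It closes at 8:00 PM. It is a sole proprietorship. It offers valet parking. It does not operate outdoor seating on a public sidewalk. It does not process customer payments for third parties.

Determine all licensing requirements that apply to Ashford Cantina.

General Business Authorization, Regulatory Authorization

§4.1 is located in Zone B; is a sole proprietorship (not: is a registered nonprofit) → Operating License not required.
§4.2 offers valet parking; closes 8:00 PM, at/before 9:00 PM → Regulatory Authorization required.
§4.3 does not operate outdoor seating on a public sidewalk → Sidewalk Use Registration not required.
§4.4 is located in Zone B; offers valet parking → General Business Authorization required.
§4.5 does not process customer payments for third parties → Annual Permit not required.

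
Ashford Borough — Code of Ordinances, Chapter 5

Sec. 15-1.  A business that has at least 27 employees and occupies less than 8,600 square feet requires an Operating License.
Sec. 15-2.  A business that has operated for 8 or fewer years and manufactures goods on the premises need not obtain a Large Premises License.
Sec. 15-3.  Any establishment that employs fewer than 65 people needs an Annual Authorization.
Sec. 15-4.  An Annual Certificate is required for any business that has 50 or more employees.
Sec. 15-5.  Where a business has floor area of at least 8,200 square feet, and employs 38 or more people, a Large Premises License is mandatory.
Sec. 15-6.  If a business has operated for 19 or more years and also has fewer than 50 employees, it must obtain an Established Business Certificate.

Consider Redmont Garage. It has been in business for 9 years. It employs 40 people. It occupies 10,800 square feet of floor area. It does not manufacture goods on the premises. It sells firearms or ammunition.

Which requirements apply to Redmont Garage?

Sec. 15-1. employees 40 ≥ 27; floor area 10,800 square feet ≥ 8,600 square feet → Operating License not required.
Sec. 15-2. years in business 9 > 8; does not manufacture goods on the premises → Large Premises License exemption does not apply.
Sec. 15-3. employees 40 < 65 → Annual Authorization required.
Sec. 15-4. employees 40 < 50 → Annual Certificate not required.
Sec. 15-5. floor area 10,800 square feet ≥ 8,200 square feet; employees 40 ≥ 38 → Large Premises License required.
Sec. 15-6. years in business 9 < 19; employees 40 < 50 → Established Business Certificate not required.

Annual Authorization, Large Premises License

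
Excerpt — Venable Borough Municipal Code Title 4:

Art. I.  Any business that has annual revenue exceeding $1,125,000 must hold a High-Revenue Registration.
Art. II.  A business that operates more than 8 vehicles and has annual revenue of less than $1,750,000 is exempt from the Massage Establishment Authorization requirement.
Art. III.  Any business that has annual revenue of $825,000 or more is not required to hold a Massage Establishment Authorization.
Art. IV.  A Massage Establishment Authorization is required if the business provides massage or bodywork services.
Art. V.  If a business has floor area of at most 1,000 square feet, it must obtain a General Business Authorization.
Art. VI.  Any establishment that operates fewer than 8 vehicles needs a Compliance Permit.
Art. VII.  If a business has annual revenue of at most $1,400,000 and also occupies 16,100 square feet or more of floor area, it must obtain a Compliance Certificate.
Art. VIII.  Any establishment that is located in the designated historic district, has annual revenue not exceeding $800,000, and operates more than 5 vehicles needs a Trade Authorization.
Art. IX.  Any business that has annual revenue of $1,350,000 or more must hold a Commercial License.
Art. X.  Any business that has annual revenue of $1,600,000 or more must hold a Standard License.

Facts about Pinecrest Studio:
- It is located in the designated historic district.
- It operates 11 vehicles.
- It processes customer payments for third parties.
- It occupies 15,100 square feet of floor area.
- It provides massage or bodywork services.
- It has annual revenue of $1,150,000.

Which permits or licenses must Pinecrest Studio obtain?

Art. I. revenue $1,150,000 > $1,125,000 → High-Revenue Registration required.
Art. II. vehicles 11 > 8; revenue $1,150,000 < $1,750,000 → exempt from Massage Establishment Authorization.
Art. III. revenue $1,150,000 ≥ $825,000 → exempt from Massage Establishment Authorization.
Art. IV. provides massage or bodywork services → Massage Establishment Authorization required.
Art. V. floor area 15,100 square feet > 1,000 square feet → General Business Authorization not required.
Art. VI. vehicles 11 ≥ 8 → Compliance Permit not required.
Art. VII. revenue $1,150,000 ≤ $1,400,000; floor area 15,100 square feet < 16,100 square feet → Compliance Certificate not required.
Art. VIII. is located in the designated historic district; revenue $1,150,000 > $800,000; vehicles 11 > 5 → Trade Authorization not required.
Art. IX. revenue $1,150,000 < $1,350,000 → Commercial License not required.
Art. X. revenue $1,150,000 < $1,600,000 → Standard License not required.

High-Revenue Registration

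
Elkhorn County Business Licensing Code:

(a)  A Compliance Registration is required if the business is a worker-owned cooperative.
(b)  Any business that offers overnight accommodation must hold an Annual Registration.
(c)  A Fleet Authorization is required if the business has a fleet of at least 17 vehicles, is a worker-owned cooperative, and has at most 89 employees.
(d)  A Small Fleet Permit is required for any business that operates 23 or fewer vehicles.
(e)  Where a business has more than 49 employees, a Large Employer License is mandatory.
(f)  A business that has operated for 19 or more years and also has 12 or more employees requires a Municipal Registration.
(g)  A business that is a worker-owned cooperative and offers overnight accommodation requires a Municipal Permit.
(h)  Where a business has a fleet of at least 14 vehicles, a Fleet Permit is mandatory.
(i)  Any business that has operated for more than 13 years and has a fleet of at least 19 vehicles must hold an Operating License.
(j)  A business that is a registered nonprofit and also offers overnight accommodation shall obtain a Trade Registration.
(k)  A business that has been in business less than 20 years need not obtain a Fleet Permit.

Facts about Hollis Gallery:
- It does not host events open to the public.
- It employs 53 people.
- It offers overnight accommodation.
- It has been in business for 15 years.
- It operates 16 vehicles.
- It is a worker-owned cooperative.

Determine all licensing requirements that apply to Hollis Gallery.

Annual Registration, Compliance Registration, Large Employer License, Municipal Permit, Small Fleet Permit

(a) is a worker-owned cooperative → Compliance Registration required.
(b) offers overnight accommodation → Annual Registration required.
(c) vehicles 16 < 17; is a worker-owned cooperative; employees 53 ≤ 89 → Fleet Authorization not required.
(d) vehicles 16 ≤ 23 → Small Fleet Permit required.
(e) employees 53 > 49 → Large Employer License required.
(f) years in business 15 < 19; employees 53 ≥ 12 → Municipal Registration not required.
(g) is a worker-owned cooperative; offers overnight accommodation → Municipal Permit required.
(h) vehicles 16 ≥ 14 → Fleet Permit required.
(i) years in business 15 > 13; vehicles 16 < 19 → Operating License not required.
(j) is a worker-owned cooperative (not: is a registered nonprofit); offers overnight accommodation → Trade Registration not required.
(k) years in business 15 < 20 → exempt from Fleet Permit.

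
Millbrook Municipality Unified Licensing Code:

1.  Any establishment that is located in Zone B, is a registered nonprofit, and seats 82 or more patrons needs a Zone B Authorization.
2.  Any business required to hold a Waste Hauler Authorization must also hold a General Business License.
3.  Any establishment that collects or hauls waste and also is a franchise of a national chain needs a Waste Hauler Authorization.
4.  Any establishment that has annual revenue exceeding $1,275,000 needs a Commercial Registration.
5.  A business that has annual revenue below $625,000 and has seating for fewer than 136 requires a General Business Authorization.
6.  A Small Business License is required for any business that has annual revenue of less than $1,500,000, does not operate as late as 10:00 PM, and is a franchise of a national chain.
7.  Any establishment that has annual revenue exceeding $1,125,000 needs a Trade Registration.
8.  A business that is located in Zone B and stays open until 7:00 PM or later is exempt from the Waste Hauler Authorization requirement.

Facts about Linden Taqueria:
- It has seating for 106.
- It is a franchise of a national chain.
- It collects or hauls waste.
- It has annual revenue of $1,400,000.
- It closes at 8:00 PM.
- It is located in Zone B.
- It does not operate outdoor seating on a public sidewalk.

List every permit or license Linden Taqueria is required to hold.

Commercial Registration, Small Business License, Trade Registration

1. is located in Zone B; is a franchise of a national chain (not: is a registered nonprofit); seating 106 ≥ 82 → Zone B Authorization not required.
2. Waste Hauler Authorization is not required → no effect.
3. collects or hauls waste; is a franchise of a national chain → Waste Hauler Authorization required.
4. revenue $1,400,000 > $1,275,000 → Commercial Registration required.
5. revenue $1,400,000 ≥ $625,000; seating 106 < 136 → General Business Authorization not required.
6. revenue $1,400,000 < $1,500,000; closes 8:00 PM, at/before 10:00 PM; is a franchise of a national chain → Small Business License required.
7. revenue $1,400,000 > $1,125,000 → Trade Registration required.
8. is located in Zone B; closes 8:00 PM, after 7:00 PM → exempt from Waste Hauler Authorization.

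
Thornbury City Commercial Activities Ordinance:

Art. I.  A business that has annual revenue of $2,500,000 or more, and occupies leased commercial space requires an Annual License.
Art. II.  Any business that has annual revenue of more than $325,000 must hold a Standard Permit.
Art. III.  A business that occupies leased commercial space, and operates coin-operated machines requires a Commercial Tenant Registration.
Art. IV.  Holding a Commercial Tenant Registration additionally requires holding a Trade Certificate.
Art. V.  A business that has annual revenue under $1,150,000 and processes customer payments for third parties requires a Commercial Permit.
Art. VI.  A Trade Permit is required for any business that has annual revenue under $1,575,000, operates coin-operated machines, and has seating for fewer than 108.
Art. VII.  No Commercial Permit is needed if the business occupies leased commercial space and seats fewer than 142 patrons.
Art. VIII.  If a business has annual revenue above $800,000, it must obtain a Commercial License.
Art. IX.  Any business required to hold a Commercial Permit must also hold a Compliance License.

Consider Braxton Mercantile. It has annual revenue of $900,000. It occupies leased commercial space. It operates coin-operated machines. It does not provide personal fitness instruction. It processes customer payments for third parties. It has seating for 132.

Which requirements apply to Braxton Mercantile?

Art. I. revenue $900,000 < $2,500,000; occupies leased commercial space → Annual License not required.
Art. II. revenue $900,000 > $325,000 → Standard Permit required.
Art. III. occupies leased commercial space; operates coin-operated machines → Commercial Tenant Registration required.
Art. IV. Commercial Tenant Registration is required → Trade Certificate also required.
Art. V. revenue $900,000 < $1,150,000; processes customer payments for third parties → Commercial Permit required.
Art. VI. revenue $900,000 < $1,575,000; operates coin-operated machines; seating 132 ≥ 108 → Trade Permit not required.
Art. VII. occupies leased commercial space; seating 132 < 142 → exempt from Commercial Permit.
Art. VIII. revenue $900,000 > $800,000 → Commercial License required.
Art. IX. Commercial Permit is not required → no effect.

Commercial License, Commercial Tenant Registration, Standard Permit, Trade Certificate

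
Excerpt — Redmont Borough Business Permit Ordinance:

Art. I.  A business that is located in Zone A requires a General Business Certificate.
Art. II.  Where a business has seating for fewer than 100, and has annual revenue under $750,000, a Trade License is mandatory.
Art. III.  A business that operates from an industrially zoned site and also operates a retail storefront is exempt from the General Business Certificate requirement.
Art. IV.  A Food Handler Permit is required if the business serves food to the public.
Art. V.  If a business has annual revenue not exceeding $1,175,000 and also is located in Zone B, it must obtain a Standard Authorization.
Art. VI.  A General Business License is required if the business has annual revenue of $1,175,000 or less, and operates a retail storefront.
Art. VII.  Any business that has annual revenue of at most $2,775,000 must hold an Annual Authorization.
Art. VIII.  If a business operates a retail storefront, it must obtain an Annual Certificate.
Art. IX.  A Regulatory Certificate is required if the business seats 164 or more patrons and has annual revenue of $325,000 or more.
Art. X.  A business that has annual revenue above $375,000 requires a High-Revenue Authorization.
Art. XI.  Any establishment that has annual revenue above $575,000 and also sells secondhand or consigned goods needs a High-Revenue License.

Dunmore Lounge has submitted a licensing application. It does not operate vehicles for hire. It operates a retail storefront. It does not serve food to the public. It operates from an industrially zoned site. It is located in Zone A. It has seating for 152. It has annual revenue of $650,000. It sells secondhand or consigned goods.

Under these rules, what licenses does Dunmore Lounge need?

Annual Authorization, Annual Certificate, General Business License, High-Revenue Authorization, High-Revenue License

Art. I. is located in Zone A → General Business Certificate required.
Art. II. seating 152 ≥ 100; revenue $650,000 < $750,000 → Trade License not required.
Art. III. operates from an industrially zoned site; operates a retail storefront → exempt from General Business Certificate.
Art. IV. does not serve food to the public → Food Handler Permit not required.
Art. V. revenue $650,000 ≤ $1,175,000; is located in Zone A (not: is located in Zone B) → Standard Authorization not required.
Art. VI. revenue $650,000 ≤ $1,175,000; operates a retail storefront → General Business License required.
Art. VII. revenue $650,000 ≤ $2,775,000 → Annual Authorization required.
Art. VIII. operates a retail storefront → Annual Certificate required.
Art. IX. seating 152 < 164; revenue $650,000 ≥ $325,000 → Regulatory Certificate not required.
Art. X. revenue $650,000 > $375,000 → High-Revenue Authorization required.
Art. XI. revenue $650,000 > $575,000; sells secondhand or consigned goods → High-Revenue License required.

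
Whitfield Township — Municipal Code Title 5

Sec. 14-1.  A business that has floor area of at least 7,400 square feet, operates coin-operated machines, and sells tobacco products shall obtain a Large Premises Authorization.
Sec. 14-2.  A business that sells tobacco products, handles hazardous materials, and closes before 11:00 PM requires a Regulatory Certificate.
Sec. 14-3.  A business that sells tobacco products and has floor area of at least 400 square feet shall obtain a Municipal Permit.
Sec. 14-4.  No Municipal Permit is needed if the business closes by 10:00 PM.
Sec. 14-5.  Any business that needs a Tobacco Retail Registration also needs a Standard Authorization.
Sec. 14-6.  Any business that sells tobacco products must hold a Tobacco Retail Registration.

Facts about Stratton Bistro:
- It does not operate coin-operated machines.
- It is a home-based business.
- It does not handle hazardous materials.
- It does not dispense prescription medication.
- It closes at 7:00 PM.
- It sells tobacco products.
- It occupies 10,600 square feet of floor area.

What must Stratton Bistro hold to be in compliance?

Standard Authorization, Tobacco Retail Registration

Sec. 14-1. floor area 10,600 square feet ≥ 7,400 square feet; does not operate coin-operated machines; sells tobacco products → Large Premises Authorization not required.
Sec. 14-2. sells tobacco products; does not handle hazardous materials; closes 7:00 PM, at/before 11:00 PM → Regulatory Certificate not required.
Sec. 14-3. sells tobacco products; floor area 10,600 square feet ≥ 400 square feet → Municipal Permit required.
Sec. 14-4. closes 7:00 PM, at/before 10:00 PM → exempt from Municipal Permit.
Sec. 14-5. Tobacco Retail Registration is required → Standard Authorization also required.
Sec. 14-6. sells tobacco products → Tobacco Retail Registration required.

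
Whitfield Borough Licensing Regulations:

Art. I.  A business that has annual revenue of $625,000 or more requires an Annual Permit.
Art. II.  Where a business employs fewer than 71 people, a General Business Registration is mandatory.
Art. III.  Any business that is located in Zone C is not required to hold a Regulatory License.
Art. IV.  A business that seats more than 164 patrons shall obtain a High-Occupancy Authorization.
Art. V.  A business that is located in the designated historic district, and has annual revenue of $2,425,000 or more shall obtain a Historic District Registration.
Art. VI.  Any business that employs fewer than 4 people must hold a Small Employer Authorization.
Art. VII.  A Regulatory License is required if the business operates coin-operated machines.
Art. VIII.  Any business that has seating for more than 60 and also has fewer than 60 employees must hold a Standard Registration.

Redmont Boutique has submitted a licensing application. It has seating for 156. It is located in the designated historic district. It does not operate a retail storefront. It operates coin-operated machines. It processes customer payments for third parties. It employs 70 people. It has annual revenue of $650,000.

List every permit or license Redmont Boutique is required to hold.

Art. I. revenue $650,000 ≥ $625,000 → Annual Permit required.
Art. II. employees 70 < 71 → General Business Registration required.
Art. III. is located in the designated historic district (not: is located in Zone C) → Regulatory License exemption does not apply.
Art. IV. seating 156 ≤ 164 → High-Occupancy Authorization not required.
Art. V. is located in the designated historic district; revenue $650,000 < $2,425,000 → Historic District Registration not required.
Art. VI. employees 70 ≥ 4 → Small Employer Authorization not required.
Art. VII. operates coin-operated machines → Regulatory License required.
Art. VIII. seating 156 > 60; employees 70 ≥ 60 → Standard Registration not required.

Annual Permit, General Business Registration, Regulatory License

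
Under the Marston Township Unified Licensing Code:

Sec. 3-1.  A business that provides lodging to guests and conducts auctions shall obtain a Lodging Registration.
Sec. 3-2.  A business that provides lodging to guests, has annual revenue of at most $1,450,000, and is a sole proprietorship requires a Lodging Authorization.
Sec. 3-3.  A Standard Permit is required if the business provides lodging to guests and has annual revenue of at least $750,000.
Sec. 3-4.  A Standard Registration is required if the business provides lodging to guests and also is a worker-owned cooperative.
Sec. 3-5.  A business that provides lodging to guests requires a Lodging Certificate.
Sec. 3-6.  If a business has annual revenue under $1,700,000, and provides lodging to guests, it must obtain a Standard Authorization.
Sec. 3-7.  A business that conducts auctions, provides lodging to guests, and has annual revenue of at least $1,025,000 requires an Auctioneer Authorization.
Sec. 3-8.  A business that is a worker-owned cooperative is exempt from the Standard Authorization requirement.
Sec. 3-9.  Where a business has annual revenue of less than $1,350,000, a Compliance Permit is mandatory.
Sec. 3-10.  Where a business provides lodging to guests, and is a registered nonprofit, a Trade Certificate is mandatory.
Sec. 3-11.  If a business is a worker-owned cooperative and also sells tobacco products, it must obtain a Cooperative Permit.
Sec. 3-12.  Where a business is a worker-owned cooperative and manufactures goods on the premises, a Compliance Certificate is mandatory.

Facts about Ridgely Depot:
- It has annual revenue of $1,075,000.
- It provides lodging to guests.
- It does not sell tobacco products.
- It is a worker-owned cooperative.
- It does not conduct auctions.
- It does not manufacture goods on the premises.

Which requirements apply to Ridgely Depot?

Compliance Permit, Lodging Certificate, Standard Permit, Standard Registration

Sec. 3-1. provides lodging to guests; does not conduct auctions → Lodging Registration not required.
Sec. 3-2. provides lodging to guests; revenue $1,075,000 ≤ $1,450,000; is a worker-owned cooperative (not: is a sole proprietorship) → Lodging Authorization not required.
Sec. 3-3. provides lodging to guests; revenue $1,075,000 ≥ $750,000 → Standard Permit required.
Sec. 3-4. provides lodging to guests; is a worker-owned cooperative → Standard Registration required.
Sec. 3-5. provides lodging to guests → Lodging Certificate required.
Sec. 3-6. revenue $1,075,000 < $1,700,000; provides lodging to guests → Standard Authorization required.
Sec. 3-7. does not conduct auctions; provides lodging to guests; revenue $1,075,000 ≥ $1,025,000 → Auctioneer Authorization not required.
Sec. 3-8. is a worker-owned cooperative → exempt from Standard Authorization.
Sec. 3-9. revenue $1,075,000 < $1,350,000 → Compliance Permit required.
Sec. 3-10. provides lodging to guests; is a worker-owned cooperative (not: is a registered nonprofit) → Trade Certificate not required.
Sec. 3-11. is a worker-owned cooperative; does not sell tobacco products → Cooperative Permit not required.
Sec. 3-12. is a worker-owned cooperative; does not manufacture goods on the premises → Compliance Certificate not required.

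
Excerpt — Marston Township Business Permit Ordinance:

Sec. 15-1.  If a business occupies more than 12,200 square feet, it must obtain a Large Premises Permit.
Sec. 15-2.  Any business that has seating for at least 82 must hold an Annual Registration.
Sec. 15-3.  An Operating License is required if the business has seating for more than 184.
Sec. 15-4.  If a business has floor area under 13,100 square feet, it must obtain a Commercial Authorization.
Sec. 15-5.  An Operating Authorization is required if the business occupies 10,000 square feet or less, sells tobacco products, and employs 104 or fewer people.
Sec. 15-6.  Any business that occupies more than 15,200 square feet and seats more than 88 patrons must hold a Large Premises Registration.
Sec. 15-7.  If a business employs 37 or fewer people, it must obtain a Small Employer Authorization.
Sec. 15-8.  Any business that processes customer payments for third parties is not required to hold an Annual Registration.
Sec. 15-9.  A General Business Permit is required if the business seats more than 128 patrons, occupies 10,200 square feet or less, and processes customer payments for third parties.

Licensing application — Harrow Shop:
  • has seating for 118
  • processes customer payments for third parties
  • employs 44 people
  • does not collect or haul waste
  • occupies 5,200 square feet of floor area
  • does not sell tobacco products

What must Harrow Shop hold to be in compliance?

Commercial Authorization

Sec. 15-1. floor area 5,200 square feet ≤ 12,200 square feet → Large Premises Permit not required.
Sec. 15-2. seating 118 ≥ 82 → Annual Registration required.
Sec. 15-3. seating 118 ≤ 184 → Operating License not required.
Sec. 15-4. floor area 5,200 square feet < 13,100 square feet → Commercial Authorization required.
Sec. 15-5. floor area 5,200 square feet ≤ 10,000 square feet; does not sell tobacco products; employees 44 ≤ 104 → Operating Authorization not required.
Sec. 15-6. floor area 5,200 square feet ≤ 15,200 square feet; seating 118 > 88 → Large Premises Registration not required.
Sec. 15-7. employees 44 > 37 → Small Employer Authorization not required.
Sec. 15-8. processes customer payments for third parties → exempt from Annual Registration.
Sec. 15-9. seating 118 ≤ 128; floor area 5,200 square feet ≤ 10,200 square feet; processes customer payments for third parties → General Business Permit not required.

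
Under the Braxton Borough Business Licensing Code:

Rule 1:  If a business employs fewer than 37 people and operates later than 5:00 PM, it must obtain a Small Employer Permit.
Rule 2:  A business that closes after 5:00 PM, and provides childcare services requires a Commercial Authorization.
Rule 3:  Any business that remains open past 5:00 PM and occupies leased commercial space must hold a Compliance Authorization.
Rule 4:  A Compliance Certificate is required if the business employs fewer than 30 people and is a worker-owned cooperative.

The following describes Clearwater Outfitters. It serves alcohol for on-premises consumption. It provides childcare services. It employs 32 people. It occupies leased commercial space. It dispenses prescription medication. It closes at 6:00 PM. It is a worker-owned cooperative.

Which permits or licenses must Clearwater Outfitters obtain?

Rule 1: employees 32 < 37; closes 6:00 PM, after 5:00 PM → Small Employer Permit required.
Rule 2: closes 6:00 PM, after 5:00 PM; provides childcare services → Commercial Authorization required.
Rule 3: closes 6:00 PM, after 5:00 PM; occupies leased commercial space → Compliance Authorization required.
Rule 4: employees 32 ≥ 30; is a worker-owned cooperative → Compliance Certificate not required.

Commercial Authorization, Compliance Authorization, Small Employer Permit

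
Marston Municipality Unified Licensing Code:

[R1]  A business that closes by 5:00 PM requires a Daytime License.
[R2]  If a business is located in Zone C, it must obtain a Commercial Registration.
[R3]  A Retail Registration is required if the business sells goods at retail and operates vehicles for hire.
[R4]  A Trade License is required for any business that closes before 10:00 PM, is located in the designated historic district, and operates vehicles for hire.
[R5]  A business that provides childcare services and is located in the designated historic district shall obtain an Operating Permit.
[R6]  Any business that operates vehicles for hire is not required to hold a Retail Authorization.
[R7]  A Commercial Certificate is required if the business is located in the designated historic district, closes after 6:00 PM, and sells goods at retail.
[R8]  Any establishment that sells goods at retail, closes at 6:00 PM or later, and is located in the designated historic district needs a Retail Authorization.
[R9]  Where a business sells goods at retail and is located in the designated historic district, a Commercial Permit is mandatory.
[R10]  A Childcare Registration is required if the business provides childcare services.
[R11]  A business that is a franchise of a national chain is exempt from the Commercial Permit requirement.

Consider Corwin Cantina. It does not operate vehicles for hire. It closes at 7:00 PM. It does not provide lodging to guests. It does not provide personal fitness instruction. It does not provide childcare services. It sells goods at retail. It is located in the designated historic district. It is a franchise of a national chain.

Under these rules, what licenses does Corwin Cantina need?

Commercial Certificate, Retail Authorization

[R1] closes 7:00 PM, after 5:00 PM → Daytime License not required.
[R2] is located in the designated historic district (not: is located in Zone C) → Commercial Registration not required.
[R3] sells goods at retail; does not operate vehicles for hire → Retail Registration not required.
[R4] closes 7:00 PM, at/before 10:00 PM; is located in the designated historic district; does not operate vehicles for hire → Trade License not required.
[R5] does not provide childcare services; is located in the designated historic district → Operating Permit not required.
[R6] does not operate vehicles for hire → Retail Authorization exemption does not apply.
[R7] is located in the designated historic district; closes 7:00 PM, after 6:00 PM; sells goods at retail → Commercial Certificate required.
[R8] sells goods at retail; closes 7:00 PM, after 6:00 PM; is located in the designated historic district → Retail Authorization required.
[R9] sells goods at retail; is located in the designated historic district → Commercial Permit required.
[R10] does not provide childcare services → Childcare Registration not required.
[R11] is a franchise of a national chain → exempt from Commercial Permit.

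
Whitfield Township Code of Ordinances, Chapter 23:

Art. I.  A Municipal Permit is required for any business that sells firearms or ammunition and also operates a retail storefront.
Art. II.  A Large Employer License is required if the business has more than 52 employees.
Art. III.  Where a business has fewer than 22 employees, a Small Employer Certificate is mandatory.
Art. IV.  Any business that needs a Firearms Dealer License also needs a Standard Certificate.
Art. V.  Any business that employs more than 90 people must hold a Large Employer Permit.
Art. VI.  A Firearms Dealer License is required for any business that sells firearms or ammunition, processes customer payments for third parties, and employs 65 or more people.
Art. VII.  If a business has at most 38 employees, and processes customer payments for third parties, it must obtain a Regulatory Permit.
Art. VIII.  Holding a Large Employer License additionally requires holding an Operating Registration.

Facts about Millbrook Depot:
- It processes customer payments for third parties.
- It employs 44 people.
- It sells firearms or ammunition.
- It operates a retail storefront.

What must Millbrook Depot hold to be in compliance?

Municipal Permit

Art. I. sells firearms or ammunition; operates a retail storefront → Municipal Permit required.
Art. II. employees 44 ≤ 52 → Large Employer License not required.
Art. III. employees 44 ≥ 22 → Small Employer Certificate not required.
Art. IV. Firearms Dealer License is not required → no effect.
Art. V. employees 44 ≤ 90 → Large Employer Permit not required.
Art. VI. sells firearms or ammunition; processes customer payments for third parties; employees 44 < 65 → Firearms Dealer License not required.
Art. VII. employees 44 > 38; processes customer payments for third parties → Regulatory Permit not required.
Art. VIII. Large Employer License is not required → no effect.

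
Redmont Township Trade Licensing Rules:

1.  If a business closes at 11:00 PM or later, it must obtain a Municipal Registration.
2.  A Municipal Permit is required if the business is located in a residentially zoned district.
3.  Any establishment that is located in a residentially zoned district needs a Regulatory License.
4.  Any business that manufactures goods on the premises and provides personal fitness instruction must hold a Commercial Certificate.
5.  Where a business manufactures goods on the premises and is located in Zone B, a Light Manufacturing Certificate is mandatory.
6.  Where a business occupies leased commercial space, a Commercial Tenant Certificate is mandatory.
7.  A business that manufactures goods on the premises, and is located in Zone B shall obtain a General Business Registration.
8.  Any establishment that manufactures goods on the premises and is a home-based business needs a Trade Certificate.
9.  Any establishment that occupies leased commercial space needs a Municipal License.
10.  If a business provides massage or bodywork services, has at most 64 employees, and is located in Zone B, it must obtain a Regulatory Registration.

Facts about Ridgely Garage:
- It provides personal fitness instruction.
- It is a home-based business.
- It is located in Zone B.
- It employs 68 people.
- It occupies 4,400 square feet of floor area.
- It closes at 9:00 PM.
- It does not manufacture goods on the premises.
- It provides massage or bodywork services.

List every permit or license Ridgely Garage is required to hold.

None

1. closes 9:00 PM, at/before 11:00 PM → Municipal Registration not required.
2. is located in Zone B (not: is located in a residentially zoned district) → Municipal Permit not required.
3. is located in Zone B (not: is located in a residentially zoned district) → Regulatory License not required.
4. does not manufacture goods on the premises; provides personal fitness instruction → Commercial Certificate not required.
5. does not manufacture goods on the premises; is located in Zone B → Light Manufacturing Certificate not required.
6. is a home-based business (not: occupies leased commercial space) → Commercial Tenant Certificate not required.
7. does not manufacture goods on the premises; is located in Zone B → General Business Registration not required.
8. does not manufacture goods on the premises; is a home-based business → Trade Certificate not required.
9. is a home-based business (not: occupies leased commercial space) → Municipal License not required.
10. provides massage or bodywork services; employees 68 > 64; is located in Zone B → Regulatory Registration not required.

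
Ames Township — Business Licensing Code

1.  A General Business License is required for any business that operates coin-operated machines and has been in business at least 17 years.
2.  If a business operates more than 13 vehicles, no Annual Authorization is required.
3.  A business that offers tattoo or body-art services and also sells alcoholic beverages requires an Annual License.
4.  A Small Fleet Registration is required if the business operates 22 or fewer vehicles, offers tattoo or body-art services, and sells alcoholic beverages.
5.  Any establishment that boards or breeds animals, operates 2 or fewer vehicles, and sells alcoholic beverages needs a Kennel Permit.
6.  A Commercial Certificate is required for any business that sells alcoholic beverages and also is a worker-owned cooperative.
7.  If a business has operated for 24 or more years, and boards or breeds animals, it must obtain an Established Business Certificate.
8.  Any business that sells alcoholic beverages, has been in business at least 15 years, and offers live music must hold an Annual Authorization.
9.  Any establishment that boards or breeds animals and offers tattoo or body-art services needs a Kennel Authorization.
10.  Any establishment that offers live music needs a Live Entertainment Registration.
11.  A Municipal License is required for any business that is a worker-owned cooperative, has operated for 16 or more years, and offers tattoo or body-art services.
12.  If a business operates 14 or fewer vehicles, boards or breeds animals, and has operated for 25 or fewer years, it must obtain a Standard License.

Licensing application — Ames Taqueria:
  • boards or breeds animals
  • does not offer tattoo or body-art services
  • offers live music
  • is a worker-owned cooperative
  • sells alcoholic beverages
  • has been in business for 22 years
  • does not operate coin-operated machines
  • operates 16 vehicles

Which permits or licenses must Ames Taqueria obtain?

1. does not operate coin-operated machines; years in business 22 ≥ 17 → General Business License not required.
2. vehicles 16 > 13 → exempt from Annual Authorization.
3. does not offer tattoo or body-art services; sells alcoholic beverages → Annual License not required.
4. vehicles 16 ≤ 22; does not offer tattoo or body-art services; sells alcoholic beverages → Small Fleet Registration not required.
5. boards or breeds animals; vehicles 16 > 2; sells alcoholic beverages → Kennel Permit not required.
6. sells alcoholic beverages; is a worker-owned cooperative → Commercial Certificate required.
7. years in business 22 < 24; boards or breeds animals → Established Business Certificate not required.
8. sells alcoholic beverages; years in business 22 ≥ 15; offers live music → Annual Authorization required.
9. boards or breeds animals; does not offer tattoo or body-art services → Kennel Authorization not required.
10. offers live music → Live Entertainment Registration required.
11. is a worker-owned cooperative; years in business 22 ≥ 16; does not offer tattoo or body-art services → Municipal License not required.
12. vehicles 16 > 14; boards or breeds animals; years in business 22 ≤ 25 → Standard License not required.

Commercial Certificate, Live Entertainment Registration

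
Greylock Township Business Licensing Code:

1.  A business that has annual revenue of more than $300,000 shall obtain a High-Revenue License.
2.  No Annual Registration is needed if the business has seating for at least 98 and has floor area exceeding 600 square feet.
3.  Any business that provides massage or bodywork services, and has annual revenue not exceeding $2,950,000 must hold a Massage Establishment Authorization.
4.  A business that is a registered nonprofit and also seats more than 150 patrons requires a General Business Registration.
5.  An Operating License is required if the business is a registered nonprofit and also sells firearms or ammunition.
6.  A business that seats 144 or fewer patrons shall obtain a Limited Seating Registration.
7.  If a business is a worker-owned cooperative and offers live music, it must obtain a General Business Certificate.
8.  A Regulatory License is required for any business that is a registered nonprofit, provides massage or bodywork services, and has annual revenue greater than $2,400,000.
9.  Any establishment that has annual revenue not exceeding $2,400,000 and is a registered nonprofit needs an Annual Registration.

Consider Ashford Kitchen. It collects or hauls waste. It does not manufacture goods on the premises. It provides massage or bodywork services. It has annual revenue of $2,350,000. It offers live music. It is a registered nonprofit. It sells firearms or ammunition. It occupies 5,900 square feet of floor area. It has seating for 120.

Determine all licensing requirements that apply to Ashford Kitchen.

High-Revenue License, Limited Seating Registration, Massage Establishment Authorization, Operating License

1. revenue $2,350,000 > $300,000 → High-Revenue License required.
2. seating 120 ≥ 98; floor area 5,900 square feet > 600 square feet → exempt from Annual Registration.
3. provides massage or bodywork services; revenue $2,350,000 ≤ $2,950,000 → Massage Establishment Authorization required.
4. is a registered nonprofit; seating 120 ≤ 150 → General Business Registration not required.
5. is a registered nonprofit; sells firearms or ammunition → Operating License required.
6. seating 120 ≤ 144 → Limited Seating Registration required.
7. is a registered nonprofit (not: is a worker-owned cooperative); offers live music → General Business Certificate not required.
8. is a registered nonprofit; provides massage or bodywork services; revenue $2,350,000 ≤ $2,400,000 → Regulatory License not required.
9. revenue $2,350,000 ≤ $2,400,000; is a registered nonprofit → Annual Registration required.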